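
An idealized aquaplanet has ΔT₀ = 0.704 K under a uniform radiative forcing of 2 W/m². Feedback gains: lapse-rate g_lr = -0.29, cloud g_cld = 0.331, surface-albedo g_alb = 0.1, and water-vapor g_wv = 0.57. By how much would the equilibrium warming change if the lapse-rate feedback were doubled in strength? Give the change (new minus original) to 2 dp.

-1.22 K

Original: g = 0.711, ΔT = 0.704/(1−0.711) = 2.4360 K.
With doubled lapse-rate: g' = 0.421, ΔT' = 0.704/(1−0.421) = 1.2159 K.
Change = 1.2159 − 2.4360 = -1.22 K.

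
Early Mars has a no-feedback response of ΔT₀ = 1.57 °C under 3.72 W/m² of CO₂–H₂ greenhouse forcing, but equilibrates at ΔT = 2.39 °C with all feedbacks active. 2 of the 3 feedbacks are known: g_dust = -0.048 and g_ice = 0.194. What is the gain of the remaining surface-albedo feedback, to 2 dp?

0.20

Amplification A = ΔT/ΔT₀ = 2.39/1.57 = 1.522.
Total gain g = 1 − 1/A = 1 − 1/1.522 = 0.343.
Known gains sum to -0.048 + 0.194 = 0.146.
g_alb = 0.343 − 0.146 = 0.20.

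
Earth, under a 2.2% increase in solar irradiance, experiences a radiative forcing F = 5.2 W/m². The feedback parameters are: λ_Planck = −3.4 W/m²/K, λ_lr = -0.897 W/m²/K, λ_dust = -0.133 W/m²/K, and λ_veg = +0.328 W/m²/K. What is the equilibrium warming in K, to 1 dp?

1.3 K

Net feedback parameter λ = (−3.4) + (-0.897) + (-0.133) + (+0.328) = -4.102 W/m²/K.
ΔT = −F/λ = −5.2/(-4.102) = 1.3 K.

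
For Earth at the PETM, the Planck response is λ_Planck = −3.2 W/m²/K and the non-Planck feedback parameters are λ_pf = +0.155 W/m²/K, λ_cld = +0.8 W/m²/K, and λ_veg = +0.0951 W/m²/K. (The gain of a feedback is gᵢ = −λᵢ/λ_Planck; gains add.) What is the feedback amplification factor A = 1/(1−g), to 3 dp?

1.488

Convert to gains: g_pf = 0.155/3.2 = 0.04844; g_cld = 0.8/3.2 = 0.25; g_veg = 0.0951/3.2 = 0.02972.
Total gain g = 0.32816.
A = 1/(1 − 0.32816) = 1.488.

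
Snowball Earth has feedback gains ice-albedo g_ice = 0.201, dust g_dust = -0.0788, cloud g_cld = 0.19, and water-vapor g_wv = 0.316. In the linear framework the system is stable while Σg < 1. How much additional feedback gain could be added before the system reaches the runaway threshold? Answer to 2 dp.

Current total gain = 0.201 − 0.0788 + 0.19 + 0.316 = 0.6282.
Margin to runaway = 1 − 0.6282 = 0.37.

0.37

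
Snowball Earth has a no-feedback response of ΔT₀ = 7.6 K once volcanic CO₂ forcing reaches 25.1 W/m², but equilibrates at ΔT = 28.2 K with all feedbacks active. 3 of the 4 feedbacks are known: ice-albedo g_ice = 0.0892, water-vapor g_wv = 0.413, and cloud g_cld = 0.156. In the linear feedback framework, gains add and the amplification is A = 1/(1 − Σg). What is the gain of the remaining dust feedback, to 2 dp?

Amplification A = ΔT/ΔT₀ = 28.2/7.6 = 3.711.
Total gain g = 1 − 1/A = 1 − 1/3.711 = 0.7305.
Known gains sum to 0.0892 + 0.413 + 0.156 = 0.6582.
g_dust = 0.7305 − 0.6582 = 0.07.

0.07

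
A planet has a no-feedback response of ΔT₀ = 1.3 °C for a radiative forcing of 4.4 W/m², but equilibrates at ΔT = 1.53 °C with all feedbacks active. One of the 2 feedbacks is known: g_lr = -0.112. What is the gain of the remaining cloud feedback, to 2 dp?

0.26

Amplification A = ΔT/ΔT₀ = 1.53/1.3 = 1.177.
Total gain g = 1 − 1/A = 1 − 1/1.177 = 0.1504.
The known gain is -0.112.
g_cld = 0.1504 + 0.112 = 0.26.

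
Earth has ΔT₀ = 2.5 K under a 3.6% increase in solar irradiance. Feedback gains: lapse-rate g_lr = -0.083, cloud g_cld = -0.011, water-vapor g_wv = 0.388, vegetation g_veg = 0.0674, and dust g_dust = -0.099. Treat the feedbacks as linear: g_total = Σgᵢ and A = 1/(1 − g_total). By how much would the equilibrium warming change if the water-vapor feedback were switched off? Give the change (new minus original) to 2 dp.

-1.17 K

Original: g = 0.2624, ΔT = 2.5/(1−0.2624) = 3.3894 K.
Without water-vapor: g' = -0.1256, ΔT' = 2.5/(1+0.1256) = 2.2210 K.
Change = 2.2210 − 3.3894 = -1.17 K.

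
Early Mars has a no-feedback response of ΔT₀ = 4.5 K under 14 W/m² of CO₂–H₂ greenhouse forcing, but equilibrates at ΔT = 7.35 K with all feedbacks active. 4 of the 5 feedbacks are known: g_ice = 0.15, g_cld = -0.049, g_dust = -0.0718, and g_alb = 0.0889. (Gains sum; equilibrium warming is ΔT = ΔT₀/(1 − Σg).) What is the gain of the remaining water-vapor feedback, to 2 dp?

Amplification A = ΔT/ΔT₀ = 7.35/4.5 = 1.633.
Total gain g = 1 − 1/A = 1 − 1/1.633 = 0.3876.
Known gains sum to 0.15 − 0.049 − 0.0718 + 0.0889 = 0.1181.
g_wv = 0.3876 − 0.1181 = 0.27.

0.27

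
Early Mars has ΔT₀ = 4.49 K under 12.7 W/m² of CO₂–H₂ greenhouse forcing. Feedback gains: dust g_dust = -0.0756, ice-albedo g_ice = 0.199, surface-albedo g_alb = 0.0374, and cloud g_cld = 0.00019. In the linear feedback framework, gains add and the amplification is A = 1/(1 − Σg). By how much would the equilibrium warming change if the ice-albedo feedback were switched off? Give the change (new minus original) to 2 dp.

Original: g = 0.16099, ΔT = 4.49/(1−0.16099) = 5.3515 K.
Without ice-albedo: g' = -0.03801, ΔT' = 4.49/(1+0.03801) = 4.3256 K.
Change = 4.3256 − 5.3515 = -1.03 K.

-1.03 K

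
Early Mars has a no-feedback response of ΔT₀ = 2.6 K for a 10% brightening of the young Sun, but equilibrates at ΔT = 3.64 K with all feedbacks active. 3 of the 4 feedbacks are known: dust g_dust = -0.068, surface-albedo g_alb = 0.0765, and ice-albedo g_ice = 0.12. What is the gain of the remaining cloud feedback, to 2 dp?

0.16

Amplification A = ΔT/ΔT₀ = 3.64/2.6 = 1.4.
Total gain g = 1 − 1/A = 1 − 1/1.4 = 0.2857.
Known gains sum to -0.068 + 0.0765 + 0.12 = 0.1285.
g_cld = 0.2857 − 0.1285 = 0.16.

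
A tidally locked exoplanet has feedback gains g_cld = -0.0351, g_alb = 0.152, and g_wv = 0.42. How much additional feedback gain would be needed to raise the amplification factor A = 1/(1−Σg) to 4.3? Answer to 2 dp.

0.23

Current total gain = 0.5369.
Target gain for A = 4.3: g* = 1 − 1/4.3 = 0.7674.
Additional gain needed = 0.7674 − 0.5369 = 0.23.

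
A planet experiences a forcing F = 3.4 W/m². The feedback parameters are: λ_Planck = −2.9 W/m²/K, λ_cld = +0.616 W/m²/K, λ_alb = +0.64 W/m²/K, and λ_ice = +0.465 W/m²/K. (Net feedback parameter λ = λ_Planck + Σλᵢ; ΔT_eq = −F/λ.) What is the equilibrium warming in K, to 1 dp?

2.9 K

Net feedback parameter λ = (−2.9) + (+0.616) + (+0.64) + (+0.465) = -1.179 W/m²/K.
ΔT = −F/λ = −3.4/(-1.179) = 2.9 K.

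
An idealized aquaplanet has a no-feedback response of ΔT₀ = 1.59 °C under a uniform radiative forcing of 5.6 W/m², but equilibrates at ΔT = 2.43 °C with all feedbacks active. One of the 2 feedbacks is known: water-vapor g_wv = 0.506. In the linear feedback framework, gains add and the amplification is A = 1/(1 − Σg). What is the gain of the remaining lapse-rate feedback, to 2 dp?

-0.16

Amplification A = ΔT/ΔT₀ = 2.43/1.59 = 1.528.
Total gain g = 1 − 1/A = 1 − 1/1.528 = 0.3455.
The known gain is 0.506.
g_lr = 0.3455 − 0.506 = -0.16.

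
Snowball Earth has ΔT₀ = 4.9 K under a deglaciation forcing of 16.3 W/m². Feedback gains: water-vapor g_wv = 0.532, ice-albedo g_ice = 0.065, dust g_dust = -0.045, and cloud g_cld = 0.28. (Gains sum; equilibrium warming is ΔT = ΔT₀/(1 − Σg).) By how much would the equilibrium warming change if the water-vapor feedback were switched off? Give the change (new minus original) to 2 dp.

Original: g = 0.832, ΔT = 4.9/(1−0.832) = 29.1667 K.
Without water-vapor: g' = 0.3, ΔT' = 4.9/(1−0.3) = 7.0000 K.
Change = 7.0000 − 29.1667 = -22.17 K.

-22.17 K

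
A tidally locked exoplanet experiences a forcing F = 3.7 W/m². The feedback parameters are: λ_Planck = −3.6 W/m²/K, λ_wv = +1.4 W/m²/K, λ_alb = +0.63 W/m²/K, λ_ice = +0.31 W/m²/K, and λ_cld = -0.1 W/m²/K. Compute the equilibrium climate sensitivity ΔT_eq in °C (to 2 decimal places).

Net feedback parameter λ = (−3.6) + (+1.4) + (+0.63) + (+0.31) + (-0.1) = -1.36 W/m²/K.
ΔT = −F/λ = −3.7/(-1.36) = 2.72 °C.

2.72 °C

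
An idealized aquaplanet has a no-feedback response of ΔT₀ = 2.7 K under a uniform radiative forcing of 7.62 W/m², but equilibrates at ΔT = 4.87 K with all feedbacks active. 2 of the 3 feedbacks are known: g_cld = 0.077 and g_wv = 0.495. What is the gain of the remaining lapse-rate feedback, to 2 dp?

Amplification A = ΔT/ΔT₀ = 4.87/2.7 = 1.804.
Total gain g = 1 − 1/A = 1 − 1/1.804 = 0.4457.
Known gains sum to 0.077 + 0.495 = 0.572.
g_lr = 0.4457 − 0.572 = -0.13.

-0.13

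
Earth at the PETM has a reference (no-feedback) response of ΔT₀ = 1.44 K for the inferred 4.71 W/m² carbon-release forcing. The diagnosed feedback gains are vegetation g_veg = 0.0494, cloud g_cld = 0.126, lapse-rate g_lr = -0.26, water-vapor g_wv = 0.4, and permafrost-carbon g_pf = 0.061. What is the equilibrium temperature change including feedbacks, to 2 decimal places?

2.31 K

Total gain g = 0.0494 + 0.126 − 0.26 + 0.4 + 0.061 = 0.3764.
Amplification A = 1/(1 − 0.3764) = 1.604.
ΔT = 1.44 × 1.604 = 2.31 K.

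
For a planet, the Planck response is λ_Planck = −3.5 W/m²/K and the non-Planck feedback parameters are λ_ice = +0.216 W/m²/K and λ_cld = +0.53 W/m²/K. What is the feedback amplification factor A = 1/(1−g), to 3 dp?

1.271

Convert to gains: g_ice = 0.216/3.5 = 0.06171; g_cld = 0.53/3.5 = 0.1514.
Total gain g = 0.21311.
A = 1/(1 − 0.21311) = 1.271.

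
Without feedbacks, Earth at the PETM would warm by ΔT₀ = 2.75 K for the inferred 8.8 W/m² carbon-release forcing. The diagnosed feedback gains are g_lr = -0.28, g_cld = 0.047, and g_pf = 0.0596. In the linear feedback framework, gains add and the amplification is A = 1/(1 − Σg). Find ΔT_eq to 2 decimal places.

Total gain g = -0.28 + 0.047 + 0.0596 = -0.1734.
Amplification A = 1/(1 + 0.1734) = 0.8522.
ΔT = 2.75 × 0.8522 = 2.34 K.

2.34 K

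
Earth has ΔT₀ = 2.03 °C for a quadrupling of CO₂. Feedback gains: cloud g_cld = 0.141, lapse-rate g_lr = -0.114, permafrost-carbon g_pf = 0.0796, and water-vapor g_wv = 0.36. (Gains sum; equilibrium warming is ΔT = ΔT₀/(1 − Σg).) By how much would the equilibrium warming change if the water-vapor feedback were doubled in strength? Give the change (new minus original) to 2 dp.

Original: g = 0.4666, ΔT = 2.03/(1−0.4666) = 3.8058 °C.
With doubled water-vapor: g' = 0.8266, ΔT' = 2.03/(1−0.8266) = 11.7070 °C.
Change = 11.7070 − 3.8058 = 7.90 °C.

7.90 °C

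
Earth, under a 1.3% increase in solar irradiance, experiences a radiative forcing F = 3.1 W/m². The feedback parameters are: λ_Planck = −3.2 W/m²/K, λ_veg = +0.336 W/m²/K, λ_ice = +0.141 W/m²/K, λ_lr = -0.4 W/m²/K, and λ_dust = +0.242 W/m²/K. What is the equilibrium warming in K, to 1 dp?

1.1 K

Net feedback parameter λ = (−3.2) + (+0.336) + (+0.141) + (-0.4) + (+0.242) = -2.881 W/m²/K.
ΔT = −F/λ = −3.1/(-2.881) = 1.1 K.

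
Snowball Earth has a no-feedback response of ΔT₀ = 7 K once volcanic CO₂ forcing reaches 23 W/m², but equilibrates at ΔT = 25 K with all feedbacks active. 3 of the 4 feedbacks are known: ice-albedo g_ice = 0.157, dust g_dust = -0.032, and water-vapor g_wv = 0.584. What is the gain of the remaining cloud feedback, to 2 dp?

0.01

Amplification A = ΔT/ΔT₀ = 25/7 = 3.571.
Total gain g = 1 − 1/A = 1 − 1/3.571 = 0.72.
Known gains sum to 0.157 − 0.032 + 0.584 = 0.709.
g_cld = 0.72 − 0.709 = 0.01.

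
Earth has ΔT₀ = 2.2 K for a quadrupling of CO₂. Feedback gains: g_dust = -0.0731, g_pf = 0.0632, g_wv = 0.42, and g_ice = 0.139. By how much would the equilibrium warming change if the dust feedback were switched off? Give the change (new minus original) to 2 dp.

0.94 K

Original: g = 0.5491, ΔT = 2.2/(1−0.5491) = 4.8791 K.
Without dust: g' = 0.6222, ΔT' = 2.2/(1−0.6222) = 5.8232 K.
Change = 5.8232 − 4.8791 = 0.94 K.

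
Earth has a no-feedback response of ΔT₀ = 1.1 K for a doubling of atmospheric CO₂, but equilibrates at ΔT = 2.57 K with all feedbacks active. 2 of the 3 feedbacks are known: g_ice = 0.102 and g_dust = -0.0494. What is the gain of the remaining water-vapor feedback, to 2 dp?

0.52

Amplification A = ΔT/ΔT₀ = 2.57/1.1 = 2.336.
Total gain g = 1 − 1/A = 1 − 1/2.336 = 0.5719.
Known gains sum to 0.102 − 0.0494 = 0.0526.
g_wv = 0.5719 − 0.0526 = 0.52.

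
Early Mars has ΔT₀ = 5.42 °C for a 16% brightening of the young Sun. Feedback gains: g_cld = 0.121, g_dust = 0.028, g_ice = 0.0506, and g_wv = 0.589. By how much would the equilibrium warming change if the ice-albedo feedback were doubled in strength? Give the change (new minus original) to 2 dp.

Original: g = 0.7886, ΔT = 5.42/(1−0.7886) = 25.6386 °C.
With doubled ice-albedo: g' = 0.8392, ΔT' = 5.42/(1−0.8392) = 33.7065 °C.
Change = 33.7065 − 25.6386 = 8.07 °C.

8.07 °C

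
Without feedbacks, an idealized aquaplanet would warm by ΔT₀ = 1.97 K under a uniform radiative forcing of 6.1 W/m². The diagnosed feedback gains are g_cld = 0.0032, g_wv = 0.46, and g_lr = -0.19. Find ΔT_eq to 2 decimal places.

Total gain g = 0.0032 + 0.46 − 0.19 = 0.2732.
Amplification A = 1/(1 − 0.2732) = 1.376.
ΔT = 1.97 × 1.376 = 2.71 K.

2.71 K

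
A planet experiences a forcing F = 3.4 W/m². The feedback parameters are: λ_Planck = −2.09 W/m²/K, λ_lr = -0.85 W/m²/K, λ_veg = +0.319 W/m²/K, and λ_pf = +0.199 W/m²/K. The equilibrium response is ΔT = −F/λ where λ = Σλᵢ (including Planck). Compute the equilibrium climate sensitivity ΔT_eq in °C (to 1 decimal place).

Net feedback parameter λ = (−2.09) + (-0.85) + (+0.319) + (+0.199) = -2.422 W/m²/K.
ΔT = −F/λ = −3.4/(-2.422) = 1.4 °C.

1.4 °C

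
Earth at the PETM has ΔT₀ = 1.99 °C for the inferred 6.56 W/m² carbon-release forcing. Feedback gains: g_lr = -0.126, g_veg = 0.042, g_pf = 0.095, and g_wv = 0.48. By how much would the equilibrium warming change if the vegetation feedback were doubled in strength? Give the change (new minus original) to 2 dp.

Original: g = 0.491, ΔT = 1.99/(1−0.491) = 3.9096 °C.
With doubled vegetation: g' = 0.533, ΔT' = 1.99/(1−0.533) = 4.2612 °C.
Change = 4.2612 − 3.9096 = 0.35 °C.

0.35 °C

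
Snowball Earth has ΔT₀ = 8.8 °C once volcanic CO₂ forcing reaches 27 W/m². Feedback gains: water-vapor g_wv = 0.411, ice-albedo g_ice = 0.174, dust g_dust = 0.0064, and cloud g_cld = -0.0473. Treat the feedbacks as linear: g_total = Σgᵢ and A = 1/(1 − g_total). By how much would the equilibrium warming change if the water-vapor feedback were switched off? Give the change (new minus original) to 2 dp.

-9.15 °C

Original: g = 0.5441, ΔT = 8.8/(1−0.5441) = 19.3025 °C.
Without water-vapor: g' = 0.1331, ΔT' = 8.8/(1−0.1331) = 10.1511 °C.
Change = 10.1511 − 19.3025 = -9.15 °C.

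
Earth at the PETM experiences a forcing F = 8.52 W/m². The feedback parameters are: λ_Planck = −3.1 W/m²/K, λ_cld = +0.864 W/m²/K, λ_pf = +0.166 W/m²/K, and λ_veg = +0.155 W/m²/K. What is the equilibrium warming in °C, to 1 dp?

Net feedback parameter λ = (−3.1) + (+0.864) + (+0.166) + (+0.155) = -1.915 W/m²/K.
ΔT = −F/λ = −8.52/(-1.915) = 4.4 °C.

4.4 °C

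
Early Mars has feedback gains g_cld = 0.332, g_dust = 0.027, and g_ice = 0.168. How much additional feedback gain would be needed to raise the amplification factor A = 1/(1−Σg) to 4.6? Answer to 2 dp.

Current total gain = 0.527.
Target gain for A = 4.6: g* = 1 − 1/4.6 = 0.7826.
Additional gain needed = 0.7826 − 0.527 = 0.26.

0.26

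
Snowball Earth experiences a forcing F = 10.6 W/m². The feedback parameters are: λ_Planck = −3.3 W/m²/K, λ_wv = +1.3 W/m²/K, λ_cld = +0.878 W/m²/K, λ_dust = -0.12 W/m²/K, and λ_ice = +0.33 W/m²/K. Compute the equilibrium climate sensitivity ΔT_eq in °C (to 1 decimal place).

Net feedback parameter λ = (−3.3) + (+1.3) + (+0.878) + (-0.12) + (+0.33) = -0.912 W/m²/K.
ΔT = −F/λ = −10.6/(-0.912) = 11.6 °C.

11.6 °C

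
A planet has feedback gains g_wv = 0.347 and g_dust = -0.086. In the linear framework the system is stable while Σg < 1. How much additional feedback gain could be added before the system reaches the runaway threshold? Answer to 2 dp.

0.74

Current total gain = 0.347 − 0.086 = 0.261.
Margin to runaway = 1 − 0.261 = 0.74.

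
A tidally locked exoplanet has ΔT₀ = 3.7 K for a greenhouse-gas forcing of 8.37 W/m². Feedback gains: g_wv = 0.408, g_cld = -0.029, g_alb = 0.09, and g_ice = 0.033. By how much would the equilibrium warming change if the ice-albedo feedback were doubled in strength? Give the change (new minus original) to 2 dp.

Original: g = 0.502, ΔT = 3.7/(1−0.502) = 7.4297 K.
With doubled ice-albedo: g' = 0.535, ΔT' = 3.7/(1−0.535) = 7.9570 K.
Change = 7.9570 − 7.4297 = 0.53 K.

0.53 K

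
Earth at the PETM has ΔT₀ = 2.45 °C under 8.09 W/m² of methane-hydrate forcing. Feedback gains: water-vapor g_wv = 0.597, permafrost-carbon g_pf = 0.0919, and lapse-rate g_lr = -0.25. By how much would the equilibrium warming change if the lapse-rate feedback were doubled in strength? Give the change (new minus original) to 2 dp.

-1.35 °C

Original: g = 0.4389, ΔT = 2.45/(1−0.4389) = 4.3664 °C.
With doubled lapse-rate: g' = 0.1889, ΔT' = 2.45/(1−0.1889) = 3.0206 °C.
Change = 3.0206 − 4.3664 = -1.35 °C.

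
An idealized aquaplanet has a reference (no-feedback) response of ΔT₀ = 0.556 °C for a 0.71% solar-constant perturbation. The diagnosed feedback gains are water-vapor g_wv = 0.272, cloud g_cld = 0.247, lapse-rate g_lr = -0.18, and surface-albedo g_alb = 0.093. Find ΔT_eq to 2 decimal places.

0.98 °C

Total gain g = 0.272 + 0.247 − 0.18 + 0.093 = 0.432.
Amplification A = 1/(1 − 0.432) = 1.761.
ΔT = 0.556 × 1.761 = 0.98 °C.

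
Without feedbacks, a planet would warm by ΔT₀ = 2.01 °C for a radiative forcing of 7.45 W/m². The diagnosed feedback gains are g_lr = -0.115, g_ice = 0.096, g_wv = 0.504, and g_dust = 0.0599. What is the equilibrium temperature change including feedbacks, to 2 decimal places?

4.42 °C

Total gain g = -0.115 + 0.096 + 0.504 + 0.0599 = 0.5449.
Amplification A = 1/(1 − 0.5449) = 2.197.
ΔT = 2.01 × 2.197 = 4.42 °C.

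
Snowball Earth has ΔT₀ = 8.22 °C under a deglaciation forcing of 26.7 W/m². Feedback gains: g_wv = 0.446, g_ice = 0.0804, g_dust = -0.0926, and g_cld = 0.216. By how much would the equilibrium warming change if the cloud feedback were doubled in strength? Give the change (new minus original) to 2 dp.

37.78 °C

Original: g = 0.6498, ΔT = 8.22/(1−0.6498) = 23.4723 °C.
With doubled cloud: g' = 0.8658, ΔT' = 8.22/(1−0.8658) = 61.2519 °C.
Change = 61.2519 − 23.4723 = 37.78 °C.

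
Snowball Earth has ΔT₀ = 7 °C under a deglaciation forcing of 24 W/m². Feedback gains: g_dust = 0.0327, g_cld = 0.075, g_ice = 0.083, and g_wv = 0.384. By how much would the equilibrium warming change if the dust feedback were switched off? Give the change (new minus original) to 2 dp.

-1.18 °C

Original: g = 0.5747, ΔT = 7/(1−0.5747) = 16.4590 °C.
Without dust: g' = 0.542, ΔT' = 7/(1−0.542) = 15.2838 °C.
Change = 15.2838 − 16.4590 = -1.18 °C.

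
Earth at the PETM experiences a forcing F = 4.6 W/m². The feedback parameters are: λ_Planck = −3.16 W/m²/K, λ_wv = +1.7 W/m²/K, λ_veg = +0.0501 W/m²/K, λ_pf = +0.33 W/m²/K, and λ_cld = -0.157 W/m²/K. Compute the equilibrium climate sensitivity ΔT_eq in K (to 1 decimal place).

Net feedback parameter λ = (−3.16) + (+1.7) + (+0.0501) + (+0.33) + (-0.157) = -1.2369 W/m²/K.
ΔT = −F/λ = −4.6/(-1.2369) = 3.7 K.

3.7 K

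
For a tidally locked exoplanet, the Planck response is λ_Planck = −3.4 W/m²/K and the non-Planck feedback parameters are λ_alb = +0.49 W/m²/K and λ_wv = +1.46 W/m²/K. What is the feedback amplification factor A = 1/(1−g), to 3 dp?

2.345

Convert to gains: g_alb = 0.49/3.4 = 0.1441; g_wv = 1.46/3.4 = 0.4294.
Total gain g = 0.5735.
A = 1/(1 − 0.5735) = 2.345.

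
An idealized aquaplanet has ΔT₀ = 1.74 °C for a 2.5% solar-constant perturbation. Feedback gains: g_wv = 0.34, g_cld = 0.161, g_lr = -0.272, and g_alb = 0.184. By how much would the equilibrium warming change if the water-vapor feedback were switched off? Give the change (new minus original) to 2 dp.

Original: g = 0.413, ΔT = 1.74/(1−0.413) = 2.9642 °C.
Without water-vapor: g' = 0.073, ΔT' = 1.74/(1−0.073) = 1.8770 °C.
Change = 1.8770 − 2.9642 = -1.09 °C.

-1.09 °C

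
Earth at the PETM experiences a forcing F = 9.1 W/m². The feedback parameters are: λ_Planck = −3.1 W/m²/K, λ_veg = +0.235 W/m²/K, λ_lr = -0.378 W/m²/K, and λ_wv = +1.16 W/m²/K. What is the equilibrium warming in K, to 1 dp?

4.4 K

Net feedback parameter λ = (−3.1) + (+0.235) + (-0.378) + (+1.16) = -2.083 W/m²/K.
ΔT = −F/λ = −9.1/(-2.083) = 4.4 K.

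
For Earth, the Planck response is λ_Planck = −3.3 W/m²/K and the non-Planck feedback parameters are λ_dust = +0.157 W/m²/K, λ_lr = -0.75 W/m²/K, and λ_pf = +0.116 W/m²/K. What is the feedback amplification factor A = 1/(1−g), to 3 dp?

Convert to gains: g_dust = 0.157/3.3 = 0.04758; g_lr = -0.75/3.3 = -0.2273; g_pf = 0.116/3.3 = 0.03515.
Total gain g = -0.14457.
A = 1/(1 + 0.14457) = 0.874.

0.874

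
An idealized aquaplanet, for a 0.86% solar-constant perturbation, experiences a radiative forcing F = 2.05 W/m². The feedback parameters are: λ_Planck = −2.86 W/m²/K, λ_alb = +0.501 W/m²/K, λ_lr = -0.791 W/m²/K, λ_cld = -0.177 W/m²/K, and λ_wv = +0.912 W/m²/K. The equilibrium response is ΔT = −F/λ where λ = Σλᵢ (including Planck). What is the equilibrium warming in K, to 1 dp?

0.8 K

Net feedback parameter λ = (−2.86) + (+0.501) + (-0.791) + (-0.177) + (+0.912) = -2.415 W/m²/K.
ΔT = −F/λ = −2.05/(-2.415) = 0.8 K.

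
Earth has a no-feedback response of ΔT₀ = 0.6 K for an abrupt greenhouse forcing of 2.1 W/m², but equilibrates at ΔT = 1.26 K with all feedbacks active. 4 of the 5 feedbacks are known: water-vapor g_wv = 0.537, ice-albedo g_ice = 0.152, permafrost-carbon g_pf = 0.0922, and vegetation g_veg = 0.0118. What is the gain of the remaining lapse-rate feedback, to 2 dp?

-0.27

Amplification A = ΔT/ΔT₀ = 1.26/0.6 = 2.1.
Total gain g = 1 − 1/A = 1 − 1/2.1 = 0.5238.
Known gains sum to 0.537 + 0.152 + 0.0922 + 0.0118 = 0.793.
g_lr = 0.5238 − 0.793 = -0.27.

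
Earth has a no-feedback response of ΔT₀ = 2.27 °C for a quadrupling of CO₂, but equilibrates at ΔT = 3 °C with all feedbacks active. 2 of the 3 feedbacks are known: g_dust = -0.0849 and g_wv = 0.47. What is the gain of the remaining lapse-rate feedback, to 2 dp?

Amplification A = ΔT/ΔT₀ = 3/2.27 = 1.322.
Total gain g = 1 − 1/A = 1 − 1/1.322 = 0.2436.
Known gains sum to -0.0849 + 0.47 = 0.3851.
g_lr = 0.2436 − 0.3851 = -0.14.

-0.14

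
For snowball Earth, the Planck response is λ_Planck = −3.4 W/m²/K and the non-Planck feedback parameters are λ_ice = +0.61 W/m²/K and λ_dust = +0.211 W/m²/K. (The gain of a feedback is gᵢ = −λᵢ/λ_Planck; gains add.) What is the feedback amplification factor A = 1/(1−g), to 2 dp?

Convert to gains: g_ice = 0.61/3.4 = 0.1794; g_dust = 0.211/3.4 = 0.06206.
Total gain g = 0.24146.
A = 1/(1 − 0.24146) = 1.32.

1.32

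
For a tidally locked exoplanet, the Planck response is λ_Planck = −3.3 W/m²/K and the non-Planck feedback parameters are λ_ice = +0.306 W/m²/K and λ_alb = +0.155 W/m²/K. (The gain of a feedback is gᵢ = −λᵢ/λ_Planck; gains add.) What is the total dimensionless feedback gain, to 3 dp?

0.140

Convert to gains: g_ice = 0.306/3.3 = 0.09273; g_alb = 0.155/3.3 = 0.04697.
Total gain g = 0.1397.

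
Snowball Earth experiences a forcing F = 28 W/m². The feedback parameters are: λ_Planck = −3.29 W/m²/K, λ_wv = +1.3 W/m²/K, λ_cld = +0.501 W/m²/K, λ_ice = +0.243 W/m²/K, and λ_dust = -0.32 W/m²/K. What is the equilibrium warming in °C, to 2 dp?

17.88 °C

Net feedback parameter λ = (−3.29) + (+1.3) + (+0.501) + (+0.243) + (-0.32) = -1.566 W/m²/K.
ΔT = −F/λ = −28/(-1.566) = 17.88 °C.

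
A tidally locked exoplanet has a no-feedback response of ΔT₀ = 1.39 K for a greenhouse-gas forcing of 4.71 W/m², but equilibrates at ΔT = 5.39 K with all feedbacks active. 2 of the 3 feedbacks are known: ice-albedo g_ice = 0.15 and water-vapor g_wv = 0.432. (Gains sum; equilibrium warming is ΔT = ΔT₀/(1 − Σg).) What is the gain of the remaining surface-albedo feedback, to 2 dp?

Amplification A = ΔT/ΔT₀ = 5.39/1.39 = 3.878.
Total gain g = 1 − 1/A = 1 − 1/3.878 = 0.7421.
Known gains sum to 0.15 + 0.432 = 0.582.
g_alb = 0.7421 − 0.582 = 0.16.

0.16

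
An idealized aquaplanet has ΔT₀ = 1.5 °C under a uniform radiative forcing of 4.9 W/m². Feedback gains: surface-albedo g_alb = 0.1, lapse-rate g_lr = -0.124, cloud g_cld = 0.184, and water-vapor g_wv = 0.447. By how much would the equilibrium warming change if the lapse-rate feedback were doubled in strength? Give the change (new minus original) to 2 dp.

-0.92 °C

Original: g = 0.607, ΔT = 1.5/(1−0.607) = 3.8168 °C.
With doubled lapse-rate: g' = 0.483, ΔT' = 1.5/(1−0.483) = 2.9014 °C.
Change = 2.9014 − 3.8168 = -0.92 °C.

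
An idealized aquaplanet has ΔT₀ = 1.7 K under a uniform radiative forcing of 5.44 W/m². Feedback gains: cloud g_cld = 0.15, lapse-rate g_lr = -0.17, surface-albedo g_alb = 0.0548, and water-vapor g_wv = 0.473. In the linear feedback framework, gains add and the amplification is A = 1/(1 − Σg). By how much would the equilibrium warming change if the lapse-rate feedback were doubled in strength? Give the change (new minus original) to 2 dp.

-0.89 K

Original: g = 0.5078, ΔT = 1.7/(1−0.5078) = 3.4539 K.
With doubled lapse-rate: g' = 0.3378, ΔT' = 1.7/(1−0.3378) = 2.5672 K.
Change = 2.5672 − 3.4539 = -0.89 K.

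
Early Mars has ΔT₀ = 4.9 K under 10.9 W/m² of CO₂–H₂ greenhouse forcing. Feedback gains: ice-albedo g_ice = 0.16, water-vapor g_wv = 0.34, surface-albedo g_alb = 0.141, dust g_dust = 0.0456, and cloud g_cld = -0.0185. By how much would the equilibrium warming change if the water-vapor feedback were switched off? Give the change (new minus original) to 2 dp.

Original: g = 0.6681, ΔT = 4.9/(1−0.6681) = 14.7635 K.
Without water-vapor: g' = 0.3281, ΔT' = 4.9/(1−0.3281) = 7.2928 K.
Change = 7.2928 − 14.7635 = -7.47 K.

-7.47 K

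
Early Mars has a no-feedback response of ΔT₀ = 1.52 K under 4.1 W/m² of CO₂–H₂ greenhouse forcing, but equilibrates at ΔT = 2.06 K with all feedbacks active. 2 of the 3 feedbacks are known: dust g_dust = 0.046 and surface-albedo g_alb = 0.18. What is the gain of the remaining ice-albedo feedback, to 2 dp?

Amplification A = ΔT/ΔT₀ = 2.06/1.52 = 1.355.
Total gain g = 1 − 1/A = 1 − 1/1.355 = 0.262.
Known gains sum to 0.046 + 0.18 = 0.226.
g_ice = 0.262 − 0.226 = 0.04.

0.04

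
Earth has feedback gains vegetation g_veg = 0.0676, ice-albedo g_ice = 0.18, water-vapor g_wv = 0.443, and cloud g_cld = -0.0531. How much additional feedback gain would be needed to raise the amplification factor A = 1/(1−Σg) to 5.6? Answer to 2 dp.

0.18

Current total gain = 0.6375.
Target gain for A = 5.6: g* = 1 − 1/5.6 = 0.8214.
Additional gain needed = 0.8214 − 0.6375 = 0.18.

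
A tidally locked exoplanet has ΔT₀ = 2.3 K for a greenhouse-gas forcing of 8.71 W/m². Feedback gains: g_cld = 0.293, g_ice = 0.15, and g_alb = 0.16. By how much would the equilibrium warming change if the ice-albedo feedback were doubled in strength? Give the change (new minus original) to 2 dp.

Original: g = 0.603, ΔT = 2.3/(1−0.603) = 5.7935 K.
With doubled ice-albedo: g' = 0.753, ΔT' = 2.3/(1−0.753) = 9.3117 K.
Change = 9.3117 − 5.7935 = 3.52 K.

3.52 K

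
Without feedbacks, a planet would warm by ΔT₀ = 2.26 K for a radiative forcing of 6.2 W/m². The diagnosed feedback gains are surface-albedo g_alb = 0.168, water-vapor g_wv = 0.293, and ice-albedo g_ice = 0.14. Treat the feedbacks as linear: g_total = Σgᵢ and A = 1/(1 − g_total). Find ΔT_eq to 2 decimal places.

5.66 K

Total gain g = 0.168 + 0.293 + 0.14 = 0.601.
Amplification A = 1/(1 − 0.601) = 2.506.
ΔT = 2.26 × 2.506 = 5.66 K.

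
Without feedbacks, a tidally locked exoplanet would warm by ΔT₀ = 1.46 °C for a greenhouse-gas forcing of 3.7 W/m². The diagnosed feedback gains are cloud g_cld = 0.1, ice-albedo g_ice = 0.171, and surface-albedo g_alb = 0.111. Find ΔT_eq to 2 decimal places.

2.36 °C

Total gain g = 0.1 + 0.171 + 0.111 = 0.382.
Amplification A = 1/(1 − 0.382) = 1.618.
ΔT = 1.46 × 1.618 = 2.36 °C.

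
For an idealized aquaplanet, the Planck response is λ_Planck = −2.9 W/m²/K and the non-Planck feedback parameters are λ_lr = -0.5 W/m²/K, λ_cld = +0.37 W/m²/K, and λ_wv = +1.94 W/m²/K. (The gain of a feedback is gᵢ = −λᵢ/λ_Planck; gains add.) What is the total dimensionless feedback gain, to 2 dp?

Convert to gains: g_lr = -0.5/2.9 = -0.1724; g_cld = 0.37/2.9 = 0.1276; g_wv = 1.94/2.9 = 0.669.
Total gain g = 0.6242.

0.62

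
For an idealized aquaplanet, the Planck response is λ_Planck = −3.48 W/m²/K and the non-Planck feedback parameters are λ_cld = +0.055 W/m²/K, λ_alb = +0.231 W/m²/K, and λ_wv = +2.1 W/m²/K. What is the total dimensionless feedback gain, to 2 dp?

Convert to gains: g_cld = 0.055/3.48 = 0.0158; g_alb = 0.231/3.48 = 0.06638; g_wv = 2.1/3.48 = 0.6034.
Total gain g = 0.68558.

0.69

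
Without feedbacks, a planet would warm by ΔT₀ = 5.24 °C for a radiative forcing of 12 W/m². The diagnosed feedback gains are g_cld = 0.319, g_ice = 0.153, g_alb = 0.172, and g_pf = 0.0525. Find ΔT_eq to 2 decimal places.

17.27 °C

Total gain g = 0.319 + 0.153 + 0.172 + 0.0525 = 0.6965.
Amplification A = 1/(1 − 0.6965) = 3.295.
ΔT = 5.24 × 3.295 = 17.27 °C.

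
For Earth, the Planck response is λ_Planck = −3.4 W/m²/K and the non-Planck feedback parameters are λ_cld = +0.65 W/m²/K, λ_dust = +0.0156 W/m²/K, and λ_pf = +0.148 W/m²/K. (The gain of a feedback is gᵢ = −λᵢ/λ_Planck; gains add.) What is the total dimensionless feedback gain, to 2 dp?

Convert to gains: g_cld = 0.65/3.4 = 0.1912; g_dust = 0.0156/3.4 = 0.004588; g_pf = 0.148/3.4 = 0.04353.
Total gain g = 0.239318.

0.24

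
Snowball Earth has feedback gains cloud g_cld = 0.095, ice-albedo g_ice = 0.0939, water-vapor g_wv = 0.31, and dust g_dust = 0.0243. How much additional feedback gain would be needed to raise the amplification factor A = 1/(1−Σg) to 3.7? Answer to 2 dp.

0.21

Current total gain = 0.5232.
Target gain for A = 3.7: g* = 1 − 1/3.7 = 0.7297.
Additional gain needed = 0.7297 − 0.5232 = 0.21.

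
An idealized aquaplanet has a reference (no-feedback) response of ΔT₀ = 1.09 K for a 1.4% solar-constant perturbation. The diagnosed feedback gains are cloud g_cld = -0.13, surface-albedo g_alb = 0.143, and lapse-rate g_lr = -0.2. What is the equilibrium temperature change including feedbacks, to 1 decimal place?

Total gain g = -0.13 + 0.143 − 0.2 = -0.187.
Amplification A = 1/(1 + 0.187) = 0.8425.
ΔT = 1.09 × 0.8425 = 0.9 K.

0.9 K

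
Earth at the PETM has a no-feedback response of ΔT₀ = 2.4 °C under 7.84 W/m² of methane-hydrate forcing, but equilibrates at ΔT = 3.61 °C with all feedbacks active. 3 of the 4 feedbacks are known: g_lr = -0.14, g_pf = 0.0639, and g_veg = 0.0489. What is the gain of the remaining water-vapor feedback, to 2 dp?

0.36

Amplification A = ΔT/ΔT₀ = 3.61/2.4 = 1.504.
Total gain g = 1 − 1/A = 1 − 1/1.504 = 0.3351.
Known gains sum to -0.14 + 0.0639 + 0.0489 = -0.0272.
g_wv = 0.3351 + 0.0272 = 0.36.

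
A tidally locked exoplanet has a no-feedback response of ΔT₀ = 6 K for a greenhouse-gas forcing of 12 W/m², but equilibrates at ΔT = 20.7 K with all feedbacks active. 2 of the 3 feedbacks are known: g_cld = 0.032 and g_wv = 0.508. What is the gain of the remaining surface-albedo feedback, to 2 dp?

0.17

Amplification A = ΔT/ΔT₀ = 20.7/6 = 3.45.
Total gain g = 1 − 1/A = 1 − 1/3.45 = 0.7101.
Known gains sum to 0.032 + 0.508 = 0.54.
g_alb = 0.7101 − 0.54 = 0.17.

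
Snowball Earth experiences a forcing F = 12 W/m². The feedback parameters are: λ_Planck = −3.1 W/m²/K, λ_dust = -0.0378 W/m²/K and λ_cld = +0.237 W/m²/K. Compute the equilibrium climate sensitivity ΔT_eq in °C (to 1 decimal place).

Net feedback parameter λ = (−3.1) + (-0.0378) + (+0.237) = -2.9008 W/m²/K.
ΔT = −F/λ = −12/(-2.9008) = 4.1 °C.

4.1 °C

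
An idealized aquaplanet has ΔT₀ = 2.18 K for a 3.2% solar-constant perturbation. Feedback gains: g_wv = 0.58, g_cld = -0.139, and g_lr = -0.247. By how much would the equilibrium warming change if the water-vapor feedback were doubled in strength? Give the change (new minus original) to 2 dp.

6.94 K

Original: g = 0.194, ΔT = 2.18/(1−0.194) = 2.7047 K.
With doubled water-vapor: g' = 0.774, ΔT' = 2.18/(1−0.774) = 9.6460 K.
Change = 9.6460 − 2.7047 = 6.94 K.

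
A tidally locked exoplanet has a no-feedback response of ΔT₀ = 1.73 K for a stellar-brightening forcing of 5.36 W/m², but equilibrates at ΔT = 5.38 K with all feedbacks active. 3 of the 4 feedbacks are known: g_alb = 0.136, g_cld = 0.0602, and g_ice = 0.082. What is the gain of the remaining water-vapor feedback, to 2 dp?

Amplification A = ΔT/ΔT₀ = 5.38/1.73 = 3.11.
Total gain g = 1 − 1/A = 1 − 1/3.11 = 0.6785.
Known gains sum to 0.136 + 0.0602 + 0.082 = 0.2782.
g_wv = 0.6785 − 0.2782 = 0.40.

0.40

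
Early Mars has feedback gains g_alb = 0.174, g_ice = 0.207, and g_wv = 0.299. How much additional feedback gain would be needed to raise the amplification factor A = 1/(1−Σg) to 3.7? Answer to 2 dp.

0.05

Current total gain = 0.68.
Target gain for A = 3.7: g* = 1 − 1/3.7 = 0.7297.
Additional gain needed = 0.7297 − 0.68 = 0.05.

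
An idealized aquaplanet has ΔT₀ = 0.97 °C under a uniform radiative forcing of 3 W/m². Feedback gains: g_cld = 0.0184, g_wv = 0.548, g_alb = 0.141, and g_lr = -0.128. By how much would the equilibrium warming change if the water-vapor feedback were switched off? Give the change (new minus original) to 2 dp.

-1.30 °C

Original: g = 0.5794, ΔT = 0.97/(1−0.5794) = 2.3062 °C.
Without water-vapor: g' = 0.0314, ΔT' = 0.97/(1−0.0314) = 1.0014 °C.
Change = 1.0014 − 2.3062 = -1.30 °C.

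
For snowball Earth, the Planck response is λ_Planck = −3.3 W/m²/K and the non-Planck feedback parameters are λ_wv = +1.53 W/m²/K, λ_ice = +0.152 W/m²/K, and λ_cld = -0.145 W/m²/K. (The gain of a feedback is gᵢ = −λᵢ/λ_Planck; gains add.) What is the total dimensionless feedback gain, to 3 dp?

0.466

Convert to gains: g_wv = 1.53/3.3 = 0.4636; g_ice = 0.152/3.3 = 0.04606; g_cld = -0.145/3.3 = -0.04394.
Total gain g = 0.46572.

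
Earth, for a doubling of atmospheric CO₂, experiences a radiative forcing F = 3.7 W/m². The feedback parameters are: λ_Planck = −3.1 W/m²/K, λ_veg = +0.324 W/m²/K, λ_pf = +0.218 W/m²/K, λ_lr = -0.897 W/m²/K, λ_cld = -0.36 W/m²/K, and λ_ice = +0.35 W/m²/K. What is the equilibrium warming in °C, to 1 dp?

Net feedback parameter λ = (−3.1) + (+0.324) + (+0.218) + (-0.897) + (-0.36) + (+0.35) = -3.465 W/m²/K.
ΔT = −F/λ = −3.7/(-3.465) = 1.1 °C.

1.1 °C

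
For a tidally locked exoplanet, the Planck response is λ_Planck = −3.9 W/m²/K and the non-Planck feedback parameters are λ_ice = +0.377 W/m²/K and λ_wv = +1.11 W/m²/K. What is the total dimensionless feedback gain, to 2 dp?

0.38

Convert to gains: g_ice = 0.377/3.9 = 0.09667; g_wv = 1.11/3.9 = 0.2846.
Total gain g = 0.38127.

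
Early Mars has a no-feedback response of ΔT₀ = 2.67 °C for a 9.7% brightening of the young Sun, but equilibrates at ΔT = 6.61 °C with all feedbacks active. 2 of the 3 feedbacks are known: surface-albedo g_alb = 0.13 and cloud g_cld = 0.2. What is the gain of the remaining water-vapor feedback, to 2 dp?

0.27

Amplification A = ΔT/ΔT₀ = 6.61/2.67 = 2.476.
Total gain g = 1 − 1/A = 1 − 1/2.476 = 0.5961.
Known gains sum to 0.13 + 0.2 = 0.33.
g_wv = 0.5961 − 0.33 = 0.27.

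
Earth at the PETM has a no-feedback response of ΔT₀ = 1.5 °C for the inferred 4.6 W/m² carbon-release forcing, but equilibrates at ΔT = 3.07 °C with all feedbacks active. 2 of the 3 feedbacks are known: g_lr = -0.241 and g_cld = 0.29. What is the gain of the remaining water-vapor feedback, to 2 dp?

Amplification A = ΔT/ΔT₀ = 3.07/1.5 = 2.047.
Total gain g = 1 − 1/A = 1 − 1/2.047 = 0.5115.
Known gains sum to -0.241 + 0.29 = 0.049.
g_wv = 0.5115 − 0.049 = 0.46.

0.46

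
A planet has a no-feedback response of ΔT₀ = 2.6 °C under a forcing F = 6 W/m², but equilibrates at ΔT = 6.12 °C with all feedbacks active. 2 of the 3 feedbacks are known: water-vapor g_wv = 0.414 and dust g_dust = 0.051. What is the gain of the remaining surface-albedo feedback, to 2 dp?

Amplification A = ΔT/ΔT₀ = 6.12/2.6 = 2.354.
Total gain g = 1 − 1/A = 1 − 1/2.354 = 0.5752.
Known gains sum to 0.414 + 0.051 = 0.465.
g_alb = 0.5752 − 0.465 = 0.11.

0.11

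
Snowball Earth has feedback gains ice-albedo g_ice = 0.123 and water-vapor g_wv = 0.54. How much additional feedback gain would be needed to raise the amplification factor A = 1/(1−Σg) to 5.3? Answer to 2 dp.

Current total gain = 0.663.
Target gain for A = 5.3: g* = 1 − 1/5.3 = 0.8113.
Additional gain needed = 0.8113 − 0.663 = 0.15.

0.15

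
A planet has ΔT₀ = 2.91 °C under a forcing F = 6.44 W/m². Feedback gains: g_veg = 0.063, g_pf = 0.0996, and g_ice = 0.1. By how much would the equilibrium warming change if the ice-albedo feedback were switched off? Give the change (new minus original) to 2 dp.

-0.47 °C

Original: g = 0.2626, ΔT = 2.91/(1−0.2626) = 3.9463 °C.
Without ice-albedo: g' = 0.1626, ΔT' = 2.91/(1−0.1626) = 3.4750 °C.
Change = 3.4750 − 3.9463 = -0.47 °C.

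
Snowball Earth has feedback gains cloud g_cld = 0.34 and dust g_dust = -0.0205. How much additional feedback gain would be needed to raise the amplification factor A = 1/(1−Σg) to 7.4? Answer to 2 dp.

0.55

Current total gain = 0.3195.
Target gain for A = 7.4: g* = 1 − 1/7.4 = 0.8649.
Additional gain needed = 0.8649 − 0.3195 = 0.55.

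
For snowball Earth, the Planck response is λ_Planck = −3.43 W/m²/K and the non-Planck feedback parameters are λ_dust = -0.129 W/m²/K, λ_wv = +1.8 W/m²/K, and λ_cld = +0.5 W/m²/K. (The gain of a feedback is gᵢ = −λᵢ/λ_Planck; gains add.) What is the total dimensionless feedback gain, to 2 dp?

0.63

Convert to gains: g_dust = -0.129/3.43 = -0.03761; g_wv = 1.8/3.43 = 0.5248; g_cld = 0.5/3.43 = 0.1458.
Total gain g = 0.63299.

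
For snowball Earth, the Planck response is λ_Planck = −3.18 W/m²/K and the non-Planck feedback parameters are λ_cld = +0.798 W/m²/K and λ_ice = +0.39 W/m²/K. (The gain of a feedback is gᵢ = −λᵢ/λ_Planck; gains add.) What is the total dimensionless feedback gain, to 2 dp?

Convert to gains: g_cld = 0.798/3.18 = 0.2509; g_ice = 0.39/3.18 = 0.1226.
Total gain g = 0.3735.

0.37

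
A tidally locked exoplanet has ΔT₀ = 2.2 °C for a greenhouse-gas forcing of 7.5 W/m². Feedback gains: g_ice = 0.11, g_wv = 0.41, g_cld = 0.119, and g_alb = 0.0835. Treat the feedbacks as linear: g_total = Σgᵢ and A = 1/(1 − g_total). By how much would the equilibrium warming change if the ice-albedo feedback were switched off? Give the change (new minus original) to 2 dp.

Original: g = 0.7225, ΔT = 2.2/(1−0.7225) = 7.9279 °C.
Without ice-albedo: g' = 0.6125, ΔT' = 2.2/(1−0.6125) = 5.6774 °C.
Change = 5.6774 − 7.9279 = -2.25 °C.

-2.25 °C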